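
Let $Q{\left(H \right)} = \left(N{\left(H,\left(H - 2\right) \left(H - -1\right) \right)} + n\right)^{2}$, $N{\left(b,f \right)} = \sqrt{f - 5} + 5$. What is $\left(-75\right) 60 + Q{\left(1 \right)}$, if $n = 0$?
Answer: $-4482 + 10 i \sqrt{7} \approx -4482.0 + 26.458 i$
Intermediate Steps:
$N{\left(b,f \right)} = 5 + \sqrt{-5 + f}$ ($N{\left(b,f \right)} = \sqrt{-5 + f} + 5 = 5 + \sqrt{-5 + f}$)
$Q{\left(H \right)} = \left(5 + \sqrt{-5 + \left(1 + H\right) \left(-2 + H\right)}\right)^{2}$ ($Q{\left(H \right)} = \left(\left(5 + \sqrt{-5 + \left(H - 2\right) \left(H - -1\right)}\right) + 0\right)^{2} = \left(\left(5 + \sqrt{-5 + \left(-2 + H\right) \left(H + \left(-4 + 5\right)\right)}\right) + 0\right)^{2} = \left(\left(5 + \sqrt{-5 + \left(-2 + H\right) \left(H + 1\right)}\right) + 0\right)^{2} = \left(\left(5 + \sqrt{-5 + \left(-2 + H\right) \left(1 + H\right)}\right) + 0\right)^{2} = \left(\left(5 + \sqrt{-5 + \left(1 + H\right) \left(-2 + H\right)}\right) + 0\right)^{2} = \left(5 + \sqrt{-5 + \left(1 + H\right) \left(-2 + H\right)}\right)^{2}$)
$\left(-75\right) 60 + Q{\left(1 \right)} = \left(-75\right) 60 + \left(5 + \sqrt{-7 + 1^{2} - 1}\right)^{2} = -4500 + \left(5 + \sqrt{-7 + 1 - 1}\right)^{2} = -4500 + \left(5 + \sqrt{-7}\right)^{2} = -4500 + \left(5 + i \sqrt{7}\right)^{2}$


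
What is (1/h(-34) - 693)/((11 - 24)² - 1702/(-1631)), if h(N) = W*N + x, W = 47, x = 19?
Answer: -1784718488/437921439 ≈ -4.0754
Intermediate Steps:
h(N) = 19 + 47*N (h(N) = 47*N + 19 = 19 + 47*N)
(1/h(-34) - 693)/((11 - 24)² - 1702/(-1631)) = (1/(19 + 47*(-34)) - 693)/((11 - 24)² - 1702/(-1631)) = (1/(19 - 1598) - 693)/((-13)² - 1702*(-1/1631)) = (1/(-1579) - 693)/(169 + 1702/1631) = (-1/1579 - 693)/(277341/1631) = -1094248/1579*1631/277341 = -1784718488/437921439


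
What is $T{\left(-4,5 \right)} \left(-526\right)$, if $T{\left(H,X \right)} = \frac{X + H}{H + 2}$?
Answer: $263$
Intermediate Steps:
$T{\left(H,X \right)} = \frac{H + X}{2 + H}$
$T{\left(-4,5 \right)} \left(-526\right) = \frac{-4 + 5}{2 - 4} \left(-526\right) = \frac{1}{-2} \cdot 1 \left(-526\right) = \left(- \frac{1}{2}\right) 1 \left(-526\right) = \left(- \frac{1}{2}\right) \left(-526\right) = 263$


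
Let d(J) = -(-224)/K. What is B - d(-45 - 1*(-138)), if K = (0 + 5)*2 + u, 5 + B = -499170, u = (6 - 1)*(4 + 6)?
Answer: -7487681/15 ≈ -4.9918e+5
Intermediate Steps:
u = 50 (u = 5*10 = 50)
B = -499175 (B = -5 - 499170 = -499175)
K = 60 (K = (0 + 5)*2 + 50 = 5*2 + 50 = 10 + 50 = 60)
d(J) = 56/15 (d(J) = -(-224)/60 = -14*(-4/15) = 56/15)
B - d(-45 - 1*(-138)) = -499175 - 1*56/15 = -499175 - 56/15 = -7487681/15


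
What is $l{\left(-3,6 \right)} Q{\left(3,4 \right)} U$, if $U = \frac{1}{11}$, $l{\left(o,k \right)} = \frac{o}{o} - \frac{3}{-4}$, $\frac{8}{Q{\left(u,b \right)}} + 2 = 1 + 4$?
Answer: $\frac{14}{33} \approx 0.42424$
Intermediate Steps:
$Q{\left(u,b \right)} = \frac{8}{3}$ ($Q{\left(u,b \right)} = \frac{8}{-2 + \left(1 + 4\right)} = \frac{8}{-2 + 5} = \frac{8}{3}$)
$l{\left(o,k \right)} = \frac{7}{4}$ ($l{\left(o,k \right)} = 1 - - \frac{3}{4} = 1 + \frac{3}{4} = \frac{7}{4}$)
$U = \frac{1}{11} \approx 0.090909$
$l{\left(-3,6 \right)} Q{\left(3,4 \right)} U = \frac{7}{4} \cdot \frac{8}{3} \cdot \frac{1}{11} = \frac{14}{3} \cdot \frac{1}{11} = \frac{14}{33}$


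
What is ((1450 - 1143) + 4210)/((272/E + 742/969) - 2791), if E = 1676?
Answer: -1833951687/1132799911 ≈ -1.6190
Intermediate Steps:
((1450 - 1143) + 4210)/((272/E + 742/969) - 2791) = ((1450 - 1143) + 4210)/((272/1676 + 742/969) - 2791) = (307 + 4210)/((272*(1/1676) + 742*(1/969)) - 2791) = 4517/((68/419 + 742/969) - 2791) = 4517/(376790/406011 - 2791) = 4517/(-1132799911/406011) = 4517*(-406011/1132799911) = -1833951687/1132799911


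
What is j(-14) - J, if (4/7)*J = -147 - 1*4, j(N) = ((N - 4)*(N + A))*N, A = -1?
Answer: -14063/4 ≈ -3515.8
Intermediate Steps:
j(N) = N*(-1 + N)*(-4 + N) (j(N) = ((N - 4)*(N - 1))*N = ((-4 + N)*(-1 + N))*N = ((-1 + N)*(-4 + N))*N = N*(-1 + N)*(-4 + N))
J = -1057/4 (J = 7*(-147 - 1*4)/4 = 7*(-147 - 4)/4 = (7/4)*(-151) = -1057/4 ≈ -264.25)
j(-14) - J = -14*(4 + (-14)² - 5*(-14)) - 1*(-1057/4) = -14*(4 + 196 + 70) + 1057/4 = -14*270 + 1057/4 = -3780 + 1057/4 = -14063/4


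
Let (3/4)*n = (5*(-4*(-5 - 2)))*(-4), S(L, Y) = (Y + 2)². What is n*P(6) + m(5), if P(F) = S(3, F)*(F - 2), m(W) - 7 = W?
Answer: -573404/3 ≈ -1.9113e+5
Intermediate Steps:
m(W) = 7 + W
S(L, Y) = (2 + Y)²
P(F) = (2 + F)²*(-2 + F) (P(F) = (2 + F)²*(F - 2) = (2 + F)²*(-2 + F))
n = -2240/3 (n = 4*((5*(-4*(-5 - 2)))*(-4))/3 = 4*((5*(-4*(-7)))*(-4))/3 = 4*((5*28)*(-4))/3 = 4*(140*(-4))/3 = (4/3)*(-560) = -2240/3 ≈ -746.67)
n*P(6) + m(5) = -2240*(2 + 6)²*(-2 + 6)/3 + (7 + 5) = -2240*8²*4/3 + 12 = -143360*4/3 + 12 = -2240/3*256 + 12 = -573440/3 + 12 = -573404/3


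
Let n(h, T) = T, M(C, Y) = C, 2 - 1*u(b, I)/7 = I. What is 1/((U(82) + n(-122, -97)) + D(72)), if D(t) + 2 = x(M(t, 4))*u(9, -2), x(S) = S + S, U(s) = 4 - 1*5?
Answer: 1/3932 ≈ 0.00025432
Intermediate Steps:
u(b, I) = 14 - 7*I
U(s) = -1 (U(s) = 4 - 5 = -1)
x(S) = 2*S
D(t) = -2 + 56*t (D(t) = -2 + (2*t)*(14 - 7*(-2)) = -2 + (2*t)*(14 + 14) = -2 + (2*t)*28 = -2 + 56*t)
1/((U(82) + n(-122, -97)) + D(72)) = 1/((-1 - 97) + (-2 + 56*72)) = 1/(-98 + (-2 + 4032)) = 1/(-98 + 4030) = 1/3932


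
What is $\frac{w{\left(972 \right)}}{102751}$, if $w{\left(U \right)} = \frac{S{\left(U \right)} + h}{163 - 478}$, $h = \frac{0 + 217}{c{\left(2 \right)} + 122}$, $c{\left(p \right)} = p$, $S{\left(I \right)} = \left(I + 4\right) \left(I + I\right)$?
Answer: $- \frac{7589383}{129466260} \approx -0.058621$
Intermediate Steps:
$S{\left(I \right)} = 2 I \left(4 + I\right)$ ($S{\left(I \right)} = \left(4 + I\right) 2 I = 2 I \left(4 + I\right)$)
$h = \frac{7}{4}$ ($h = \frac{0 + 217}{2 + 122} = \frac{217}{124} = 217 \cdot \frac{1}{124} = \frac{7}{4} \approx 1.75$)
$w{\left(U \right)} = - \frac{1}{180} - \frac{2 U \left(4 + U\right)}{315}$ ($w{\left(U \right)} = \frac{2 U \left(4 + U\right) + \frac{7}{4}}{163 - 478} = \frac{\frac{7}{4} + 2 U \left(4 + U\right)}{-315} = \left(\frac{7}{4} + 2 U \left(4 + U\right)\right) \left(- \frac{1}{315}\right) = - \frac{1}{180} - \frac{2 U \left(4 + U\right)}{315}$)
$\frac{w{\left(972 \right)}}{102751} = \frac{- \frac{1}{180} - \frac{216 \left(4 + 972\right)}{35}}{102751} = \left(- \frac{1}{180} - \frac{216}{35} \cdot 976\right) \frac{1}{102751} = \left(- \frac{1}{180} - \frac{210816}{35}\right) \frac{1}{102751} = \left(- \frac{7589383}{1260}\right) \frac{1}{102751} = - \frac{7589383}{129466260}$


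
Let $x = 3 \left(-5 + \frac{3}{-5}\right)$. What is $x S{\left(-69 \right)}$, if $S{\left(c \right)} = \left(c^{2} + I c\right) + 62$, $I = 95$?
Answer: $\frac{145488}{5} \approx 29098.0$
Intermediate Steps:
$S{\left(c \right)} = 62 + c^{2} + 95 c$ ($S{\left(c \right)} = \left(c^{2} + 95 c\right) + 62 = 62 + c^{2} + 95 c$)
$x = - \frac{84}{5}$ ($x = 3 \left(-5 + 3 \left(- \frac{1}{5}\right)\right) = 3 \left(-5 - \frac{3}{5}\right) = 3 \left(- \frac{28}{5}\right) = - \frac{84}{5} \approx -16.8$)
$x S{\left(-69 \right)} = - \frac{84 \left(62 + \left(-69\right)^{2} + 95 \left(-69\right)\right)}{5} = - \frac{84 \left(62 + 4761 - 6555\right)}{5} = \left(- \frac{84}{5}\right) \left(-1732\right) = \frac{145488}{5}$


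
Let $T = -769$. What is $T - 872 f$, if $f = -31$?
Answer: $26263$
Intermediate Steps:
$T - 872 f = -769 - -27032 = -769 + 27032 = 26263$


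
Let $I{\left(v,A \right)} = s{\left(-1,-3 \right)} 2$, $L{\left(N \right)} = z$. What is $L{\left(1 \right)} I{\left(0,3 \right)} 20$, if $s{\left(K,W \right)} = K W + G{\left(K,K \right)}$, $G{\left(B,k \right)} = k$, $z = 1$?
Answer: $80$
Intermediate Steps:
$L{\left(N \right)} = 1$
$s{\left(K,W \right)} = K + K W$ ($s{\left(K,W \right)} = K W + K = K + K W$)
$I{\left(v,A \right)} = 4$ ($I{\left(v,A \right)} = - (1 - 3) 2 = \left(-1\right) \left(-2\right) 2 = 2 \cdot 2 = 4$)
$L{\left(1 \right)} I{\left(0,3 \right)} 20 = 1 \cdot 4 \cdot 20 = 4 \cdot 20 = 80$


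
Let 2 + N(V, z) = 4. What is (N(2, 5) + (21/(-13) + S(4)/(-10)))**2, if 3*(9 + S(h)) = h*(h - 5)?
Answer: 305809/152100 ≈ 2.0106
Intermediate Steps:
S(h) = -9 + h*(-5 + h)/3 (S(h) = -9 + (h*(h - 5))/3 = -9 + (h*(-5 + h))/3 = -9 + h*(-5 + h)/3)
N(V, z) = 2 (N(V, z) = -2 + 4 = 2)
(N(2, 5) + (21/(-13) + S(4)/(-10)))**2 = (2 + (21/(-13) + (-9 - 5/3*4 + (1/3)*4**2)/(-10)))**2 = (2 + (21*(-1/13) + (-9 - 20/3 + (1/3)*16)*(-1/10)))**2 = (2 + (-21/13 + (-9 - 20/3 + 16/3)*(-1/10)))**2 = (2 + (-21/13 - 31/3*(-1/10)))**2 = (2 + (-21/13 + 31/30))**2 = (2 - 227/390)**2 = (553/390)**2 = 305809/152100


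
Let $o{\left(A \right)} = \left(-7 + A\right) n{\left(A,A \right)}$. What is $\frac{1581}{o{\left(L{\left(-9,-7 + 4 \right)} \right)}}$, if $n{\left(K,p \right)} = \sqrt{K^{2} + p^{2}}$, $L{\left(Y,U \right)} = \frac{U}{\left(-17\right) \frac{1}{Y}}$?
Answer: $- \frac{152303 \sqrt{2}}{2628} \approx -81.959$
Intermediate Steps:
$L{\left(Y,U \right)} = - \frac{U Y}{17}$ ($L{\left(Y,U \right)} = U \left(- \frac{Y}{17}\right) = - \frac{U Y}{17}$)
$o{\left(A \right)} = \sqrt{2} \sqrt{A^{2}} \left(-7 + A\right)$ ($o{\left(A \right)} = \left(-7 + A\right) \sqrt{A^{2} + A^{2}} = \left(-7 + A\right) \sqrt{2 A^{2}} = \left(-7 + A\right) \sqrt{2} \sqrt{A^{2}} = \sqrt{2} \sqrt{A^{2}} \left(-7 + A\right)$)
$\frac{1581}{o{\left(L{\left(-9,-7 + 4 \right)} \right)}} = \frac{1581}{\sqrt{2} \sqrt{\left(\left(- \frac{1}{17}\right) \left(-7 + 4\right) \left(-9\right)\right)^{2}} \left(-7 - \frac{1}{17} \left(-7 + 4\right) \left(-9\right)\right)} = \frac{1581}{\sqrt{2} \sqrt{\left(\left(- \frac{1}{17}\right) \left(-3\right) \left(-9\right)\right)^{2}} \left(-7 - \left(- \frac{3}{17}\right) \left(-9\right)\right)} = \frac{1581}{\sqrt{2} \sqrt{\left(- \frac{27}{17}\right)^{2}} \left(-7 - \frac{27}{17}\right)} = \frac{1581}{\sqrt{2} \sqrt{\frac{729}{289}} \left(- \frac{146}{17}\right)} = \frac{1581}{\sqrt{2} \cdot \frac{27}{17} \left(- \frac{146}{17}\right)} = \frac{1581}{\left(- \frac{3942}{289}\right) \sqrt{2}} = 1581 \left(- \frac{289 \sqrt{2}}{7884}\right) = - \frac{152303 \sqrt{2}}{2628}$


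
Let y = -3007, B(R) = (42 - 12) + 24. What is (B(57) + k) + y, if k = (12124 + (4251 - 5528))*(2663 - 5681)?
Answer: -32739199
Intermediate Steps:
B(R) = 54 (B(R) = 30 + 24 = 54)
k = -32736246 (k = (12124 - 1277)*(-3018) = 10847*(-3018) = -32736246)
(B(57) + k) + y = (54 - 32736246) - 3007 = -32736192 - 3007 = -32739199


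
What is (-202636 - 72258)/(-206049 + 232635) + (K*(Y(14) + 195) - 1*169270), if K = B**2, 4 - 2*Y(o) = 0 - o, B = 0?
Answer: -2250243557/13293 ≈ -1.6928e+5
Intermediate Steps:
Y(o) = 2 + o/2 (Y(o) = 2 - (0 - o)/2 = 2 - (-1)*o/2 = 2 + o/2)
K = 0 (K = 0**2 = 0)
(-202636 - 72258)/(-206049 + 232635) + (K*(Y(14) + 195) - 1*169270) = (-202636 - 72258)/(-206049 + 232635) + (0*((2 + (1/2)*14) + 195) - 1*169270) = -274894/26586 + (0*((2 + 7) + 195) - 169270) = -274894*1/26586 + (0*(9 + 195) - 169270) = -137447/13293 + (0*204 - 169270) = -137447/13293 + (0 - 169270) = -137447/13293 - 169270 = -2250243557/13293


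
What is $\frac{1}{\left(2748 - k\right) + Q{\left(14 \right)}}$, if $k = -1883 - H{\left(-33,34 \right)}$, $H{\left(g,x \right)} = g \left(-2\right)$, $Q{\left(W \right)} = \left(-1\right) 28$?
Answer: $\frac{1}{4669} \approx 0.00021418$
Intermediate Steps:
$Q{\left(W \right)} = -28$
$H{\left(g,x \right)} = - 2 g$
$k = -1949$ ($k = -1883 - \left(-2\right) \left(-33\right) = -1883 - 66 = -1949$)
$\frac{1}{\left(2748 - k\right) + Q{\left(14 \right)}} = \frac{1}{\left(2748 - -1949\right) - 28} = \frac{1}{\left(2748 + 1949\right) - 28} = \frac{1}{4697 - 28} = \frac{1}{4669}$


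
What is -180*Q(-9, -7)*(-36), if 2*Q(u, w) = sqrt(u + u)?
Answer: 9720*I*sqrt(2) ≈ 13746.0*I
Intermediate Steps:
Q(u, w) = sqrt(2)*sqrt(u)/2 (Q(u, w) = sqrt(u + u)/2 = sqrt(2*u)/2 = (sqrt(2)*sqrt(u))/2 = sqrt(2)*sqrt(u)/2)
-180*Q(-9, -7)*(-36) = -90*sqrt(2)*sqrt(-9)*(-36) = -90*sqrt(2)*3*I*(-36) = -270*I*sqrt(2)*(-36) = 9720*I*sqrt(2)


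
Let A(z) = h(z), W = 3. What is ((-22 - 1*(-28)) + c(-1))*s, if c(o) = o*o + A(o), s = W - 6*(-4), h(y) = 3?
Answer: 270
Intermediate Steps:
s = 27 (s = 3 - 6*(-4) = 3 + 24 = 27)
A(z) = 3
c(o) = 3 + o² (c(o) = o*o + 3 = o² + 3 = 3 + o²)
((-22 - 1*(-28)) + c(-1))*s = ((-22 - 1*(-28)) + (3 + (-1)²))*27 = ((-22 + 28) + (3 + 1))*27 = (6 + 4)*27 = 10*27 = 270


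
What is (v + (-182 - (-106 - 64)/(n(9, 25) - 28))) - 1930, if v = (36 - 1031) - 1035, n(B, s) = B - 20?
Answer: -161708/39 ≈ -4146.4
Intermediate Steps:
n(B, s) = -20 + B
v = -2030 (v = -995 - 1035 = -2030)
(v + (-182 - (-106 - 64)/(n(9, 25) - 28))) - 1930 = (-2030 + (-182 - (-106 - 64)/((-20 + 9) - 28))) - 1930 = (-2030 + (-182 - (-170)/(-11 - 28))) - 1930 = (-2030 + (-182 - (-170)/(-39))) - 1930 = (-2030 + (-182 - (-170)*(-1)/39)) - 1930 = (-2030 + (-182 - 1*170/39)) - 1930 = (-2030 + (-182 - 170/39)) - 1930 = (-2030 - 7268/39) - 1930 = -86438/39 - 1930 = -161708/39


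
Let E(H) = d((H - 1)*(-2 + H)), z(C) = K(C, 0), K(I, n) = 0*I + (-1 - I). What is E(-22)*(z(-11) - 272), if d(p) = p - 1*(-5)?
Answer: -145934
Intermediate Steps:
K(I, n) = -1 - I (K(I, n) = 0 + (-1 - I) = -1 - I)
z(C) = -1 - C
d(p) = 5 + p (d(p) = p + 5 = 5 + p)
E(H) = 5 + (-1 + H)*(-2 + H) (E(H) = 5 + (H - 1)*(-2 + H) = 5 + (-1 + H)*(-2 + H))
E(-22)*(z(-11) - 272) = (7 + (-22)**2 - 3*(-22))*((-1 - 1*(-11)) - 272) = (7 + 484 + 66)*((-1 + 11) - 272) = 557*(10 - 272) = 557*(-262) = -145934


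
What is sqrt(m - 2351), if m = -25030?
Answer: I*sqrt(27381) ≈ 165.47*I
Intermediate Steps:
sqrt(m - 2351) = sqrt(-25030 - 2351) = sqrt(-27381) = I*sqrt(27381)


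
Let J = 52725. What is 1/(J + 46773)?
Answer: 1/99498 ≈ 1.0050e-5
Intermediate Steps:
1/(J + 46773) = 1/(52725 + 46773) = 1/99498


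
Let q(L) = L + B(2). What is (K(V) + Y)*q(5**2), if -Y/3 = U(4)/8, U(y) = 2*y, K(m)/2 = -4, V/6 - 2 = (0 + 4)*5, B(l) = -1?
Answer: -264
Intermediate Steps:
V = 132 (V = 12 + 6*((0 + 4)*5) = 12 + 6*(4*5) = 12 + 6*20 = 12 + 120 = 132)
K(m) = -8 (K(m) = 2*(-4) = -8)
q(L) = -1 + L (q(L) = L - 1 = -1 + L)
Y = -3 (Y = -3*2*4/8 = -24/8 = -3*1 = -3)
(K(V) + Y)*q(5**2) = (-8 - 3)*(-1 + 5**2) = -11*(-1 + 25) = -11*24 = -264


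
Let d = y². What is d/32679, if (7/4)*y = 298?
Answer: 1420864/1601271 ≈ 0.88733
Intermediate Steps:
y = 1192/7 (y = (4/7)*298 = 1192/7 ≈ 170.29)
d = 1420864/49 (d = (1192/7)² = 1420864/49 ≈ 28997.)
d/32679 = (1420864/49)/32679 = (1420864/49)*(1/32679) = 1420864/1601271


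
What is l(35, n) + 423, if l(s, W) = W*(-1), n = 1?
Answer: 422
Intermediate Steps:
l(s, W) = -W
l(35, n) + 423 = -1*1 + 423 = -1 + 423 = 422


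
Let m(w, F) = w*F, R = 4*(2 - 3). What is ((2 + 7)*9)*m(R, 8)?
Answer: -2592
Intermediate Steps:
R = -4 (R = 4*(-1) = -4)
m(w, F) = F*w
((2 + 7)*9)*m(R, 8) = ((2 + 7)*9)*(8*(-4)) = (9*9)*(-32) = 81*(-32) = -2592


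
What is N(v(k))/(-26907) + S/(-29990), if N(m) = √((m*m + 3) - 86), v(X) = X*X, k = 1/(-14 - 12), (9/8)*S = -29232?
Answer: 12992/14995 - I*√37929007/18189132 ≈ 0.86642 - 0.00033859*I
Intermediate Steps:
S = -25984 (S = (8/9)*(-29232) = -25984)
k = -1/26 (k = 1/(-26) = -1/26 ≈ -0.038462)
v(X) = X²
N(m) = √(-83 + m²) (N(m) = √((m² + 3) - 86) = √((3 + m²) - 86) = √(-83 + m²))
N(v(k))/(-26907) + S/(-29990) = √(-83 + ((-1/26)²)²)/(-26907) - 25984/(-29990) = √(-83 + (1/676)²)*(-1/26907) - 25984*(-1/29990) = √(-83 + 1/456976)*(-1/26907) + 12992/14995 = √(-37929007/456976)*(-1/26907) + 12992/14995 = (I*√37929007/676)*(-1/26907) + 12992/14995 = -I*√37929007/18189132 + 12992/14995 = 12992/14995 - I*√37929007/18189132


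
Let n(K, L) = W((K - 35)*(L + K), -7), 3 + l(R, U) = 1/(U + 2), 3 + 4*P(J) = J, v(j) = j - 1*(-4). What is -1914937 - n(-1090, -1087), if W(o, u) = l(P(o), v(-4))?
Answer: -3829869/2 ≈ -1.9149e+6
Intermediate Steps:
v(j) = 4 + j (v(j) = j + 4 = 4 + j)
P(J) = -¾ + J/4
l(R, U) = -3 + 1/(2 + U) (l(R, U) = -3 + 1/(U + 2) = -3 + 1/(2 + U))
W(o, u) = -5/2 (W(o, u) = (-5 - 3*(4 - 4))/(2 + (4 - 4)) = (-5 - 3*0)/(2 + 0) = (-5 + 0)/2 = (½)*(-5) = -5/2)
n(K, L) = -5/2
-1914937 - n(-1090, -1087) = -1914937 - 1*(-5/2) = -1914937 + 5/2 = -3829869/2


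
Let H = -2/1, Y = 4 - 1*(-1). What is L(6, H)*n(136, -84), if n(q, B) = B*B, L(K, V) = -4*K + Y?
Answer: -134064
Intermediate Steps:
Y = 5 (Y = 4 + 1 = 5)
H = -2 (H = -2*1 = -2)
L(K, V) = 5 - 4*K (L(K, V) = -4*K + 5 = 5 - 4*K)
n(q, B) = B**2
L(6, H)*n(136, -84) = (5 - 4*6)*(-84)**2 = (5 - 24)*7056 = -19*7056 = -134064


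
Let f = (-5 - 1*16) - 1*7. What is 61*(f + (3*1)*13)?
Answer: 671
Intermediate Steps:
f = -28 (f = (-5 - 16) - 7 = -21 - 7 = -28)
61*(f + (3*1)*13) = 61*(-28 + (3*1)*13) = 61*(-28 + 3*13) = 61*(-28 + 39) = 61*11 = 671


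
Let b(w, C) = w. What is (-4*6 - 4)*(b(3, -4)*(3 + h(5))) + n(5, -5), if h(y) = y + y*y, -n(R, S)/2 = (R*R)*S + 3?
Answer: -2528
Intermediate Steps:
n(R, S) = -6 - 2*S*R**2 (n(R, S) = -2*((R*R)*S + 3) = -2*(R**2*S + 3) = -2*(S*R**2 + 3) = -2*(3 + S*R**2) = -6 - 2*S*R**2)
h(y) = y + y**2
(-4*6 - 4)*(b(3, -4)*(3 + h(5))) + n(5, -5) = (-4*6 - 4)*(3*(3 + 5*(1 + 5))) + (-6 - 2*(-5)*5**2) = (-24 - 4)*(3*(3 + 5*6)) + (-6 - 2*(-5)*25) = -84*(3 + 30) + (-6 + 250) = -84*33 + 244 = -28*99 + 244 = -2772 + 244 = -2528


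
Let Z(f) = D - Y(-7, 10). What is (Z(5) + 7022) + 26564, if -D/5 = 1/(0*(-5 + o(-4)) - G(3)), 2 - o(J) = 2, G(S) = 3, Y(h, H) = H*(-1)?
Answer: 100793/3 ≈ 33598.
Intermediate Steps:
Y(h, H) = -H
o(J) = 0 (o(J) = 2 - 1*2 = 2 - 2 = 0)
D = 5/3 (D = -5/(0*(-5 + 0) - 1*3) = -5/(0*(-5) - 3) = -5/(0 - 3) = -5/(-3) = -5*(-⅓) = 5/3 ≈ 1.6667)
Z(f) = 35/3 (Z(f) = 5/3 - (-1)*10 = 5/3 - 1*(-10) = 5/3 + 10 = 35/3)
(Z(5) + 7022) + 26564 = (35/3 + 7022) + 26564 = 21101/3 + 26564 = 100793/3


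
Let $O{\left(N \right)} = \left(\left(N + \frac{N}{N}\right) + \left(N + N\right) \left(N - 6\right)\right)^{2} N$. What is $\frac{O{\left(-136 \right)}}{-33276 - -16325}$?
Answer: $\frac{18315529496}{1541} \approx 1.1885 \cdot 10^{7}$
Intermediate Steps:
$O{\left(N \right)} = N \left(1 + N + 2 N \left(-6 + N\right)\right)^{2}$ ($O{\left(N \right)} = \left(\left(N + 1\right) + 2 N \left(-6 + N\right)\right)^{2} N = \left(\left(1 + N\right) + 2 N \left(-6 + N\right)\right)^{2} N = \left(1 + N + 2 N \left(-6 + N\right)\right)^{2} N = N \left(1 + N + 2 N \left(-6 + N\right)\right)^{2}$)
$\frac{O{\left(-136 \right)}}{-33276 - -16325} = \frac{\left(-136\right) \left(1 - -1496 + 2 \left(-136\right)^{2}\right)^{2}}{-33276 - -16325} = \frac{\left(-136\right) \left(1 + 1496 + 2 \cdot 18496\right)^{2}}{-33276 + 16325} = \frac{\left(-136\right) \left(1 + 1496 + 36992\right)^{2}}{-16951} = - 136 \cdot 38489^{2} \left(- \frac{1}{16951}\right) = \left(-136\right) 1481403121 \left(- \frac{1}{16951}\right) = \left(-201470824456\right) \left(- \frac{1}{16951}\right) = \frac{18315529496}{1541}$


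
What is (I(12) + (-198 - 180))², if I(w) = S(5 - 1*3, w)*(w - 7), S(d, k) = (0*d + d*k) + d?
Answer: 61504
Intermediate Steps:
S(d, k) = d + d*k (S(d, k) = (0 + d*k) + d = d*k + d = d + d*k)
I(w) = (-7 + w)*(2 + 2*w) (I(w) = ((5 - 1*3)*(1 + w))*(w - 7) = ((5 - 3)*(1 + w))*(-7 + w) = (2*(1 + w))*(-7 + w) = (2 + 2*w)*(-7 + w) = (-7 + w)*(2 + 2*w))
(I(12) + (-198 - 180))² = (2*(1 + 12)*(-7 + 12) + (-198 - 180))² = (2*13*5 - 378)² = (130 - 378)² = (-248)² = 61504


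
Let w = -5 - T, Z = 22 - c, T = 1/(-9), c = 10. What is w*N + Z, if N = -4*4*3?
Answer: 740/3 ≈ 246.67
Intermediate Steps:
T = -⅑ ≈ -0.11111
N = -48 (N = -16*3 = -48)
Z = 12 (Z = 22 - 1*10 = 22 - 10 = 12)
w = -44/9 (w = -5 - 1*(-⅑) = -5 + ⅑ = -44/9 ≈ -4.8889)
w*N + Z = -44/9*(-48) + 12 = 704/3 + 12 = 740/3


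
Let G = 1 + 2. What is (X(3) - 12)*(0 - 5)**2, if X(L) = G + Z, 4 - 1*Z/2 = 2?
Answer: -125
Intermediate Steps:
Z = 4 (Z = 8 - 2*2 = 8 - 4 = 4)
G = 3
X(L) = 7 (X(L) = 3 + 4 = 7)
(X(3) - 12)*(0 - 5)**2 = (7 - 12)*(0 - 5)**2 = -5*(-5)**2 = -5*25 = -125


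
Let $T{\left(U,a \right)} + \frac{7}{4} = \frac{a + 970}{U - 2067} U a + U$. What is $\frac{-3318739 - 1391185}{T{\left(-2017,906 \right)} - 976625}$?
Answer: $\frac{19235329616}{568574923} \approx 33.831$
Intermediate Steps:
$T{\left(U,a \right)} = - \frac{7}{4} + U + \frac{U a \left(970 + a\right)}{-2067 + U}$ ($T{\left(U,a \right)} = - \frac{7}{4} + \left(\frac{a + 970}{U - 2067} U a + U\right) = - \frac{7}{4} + \left(\frac{970 + a}{-2067 + U} U a + U\right) = - \frac{7}{4} + \left(\frac{U \left(970 + a\right)}{-2067 + U} a + U\right) = - \frac{7}{4} + \left(\frac{U a \left(970 + a\right)}{-2067 + U} + U\right) = - \frac{7}{4} + \left(U + \frac{U a \left(970 + a\right)}{-2067 + U}\right) = - \frac{7}{4} + U + \frac{U a \left(970 + a\right)}{-2067 + U}$)
$\frac{-3318739 - 1391185}{T{\left(-2017,906 \right)} - 976625} = \frac{-3318739 - 1391185}{\frac{\frac{14469}{4} + \left(-2017\right)^{2} - - \frac{16690675}{4} - 2017 \cdot 906^{2} + 970 \left(-2017\right) 906}{-2067 - 2017} - 976625} = - \frac{4709924}{\frac{\frac{14469}{4} + 4068289 + \frac{16690675}{4} - 1655626212 - 1772579940}{-4084} - 976625} = - \frac{4709924}{- \frac{\frac{14469}{4} + 4068289 + \frac{16690675}{4} - 1655626212 - 1772579940}{4084} - 976625} = - \frac{4709924}{\left(- \frac{1}{4084}\right) \left(-3419961577\right) - 976625} = - \frac{4709924}{\frac{3419961577}{4084} - 976625} = - \frac{4709924}{- \frac{568574923}{4084}} = \left(-4709924\right) \left(- \frac{4084}{568574923}\right) = \frac{19235329616}{568574923}$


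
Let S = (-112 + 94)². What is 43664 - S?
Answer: 43340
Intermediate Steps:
S = 324 (S = (-18)² = 324)
43664 - S = 43664 - 1*324 = 43664 - 324 = 43340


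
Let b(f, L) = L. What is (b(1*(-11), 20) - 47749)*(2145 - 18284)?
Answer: 770298331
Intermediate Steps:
(b(1*(-11), 20) - 47749)*(2145 - 18284) = (20 - 47749)*(2145 - 18284) = -47729*(-16139) = 770298331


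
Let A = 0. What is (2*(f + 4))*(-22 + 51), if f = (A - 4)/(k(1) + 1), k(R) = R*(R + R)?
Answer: 464/3 ≈ 154.67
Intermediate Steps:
k(R) = 2*R² (k(R) = R*(2*R) = 2*R²)
f = -4/3 (f = (0 - 4)/(2*1² + 1) = -4/(2*1 + 1) = -4/(2 + 1) = -4/3 ≈ -1.3333)
(2*(f + 4))*(-22 + 51) = (2*(-4/3 + 4))*(-22 + 51) = (2*(8/3))*29 = (16/3)*29 = 464/3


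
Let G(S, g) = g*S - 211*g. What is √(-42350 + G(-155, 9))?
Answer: 2*I*√11411 ≈ 213.64*I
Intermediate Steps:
G(S, g) = -211*g + S*g (G(S, g) = S*g - 211*g = -211*g + S*g)
√(-42350 + G(-155, 9)) = √(-42350 + 9*(-211 - 155)) = √(-42350 + 9*(-366)) = √(-42350 - 3294) = √(-45644) = 2*I*√11411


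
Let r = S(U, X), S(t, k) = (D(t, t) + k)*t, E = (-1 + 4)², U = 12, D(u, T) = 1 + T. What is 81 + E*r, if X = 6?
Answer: 2133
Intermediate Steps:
E = 9 (E = 3² = 9)
S(t, k) = t*(1 + k + t) (S(t, k) = ((1 + t) + k)*t = (1 + k + t)*t = t*(1 + k + t))
r = 228 (r = 12*(1 + 6 + 12) = 12*19 = 228)
81 + E*r = 81 + 9*228 = 81 + 2052 = 2133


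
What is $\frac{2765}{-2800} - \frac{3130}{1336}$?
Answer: $- \frac{44493}{13360} \approx -3.3303$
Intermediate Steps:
$\frac{2765}{-2800} - \frac{3130}{1336} = 2765 \left(- \frac{1}{2800}\right) - \frac{1565}{668} = - \frac{79}{80} - \frac{1565}{668} = - \frac{44493}{13360}$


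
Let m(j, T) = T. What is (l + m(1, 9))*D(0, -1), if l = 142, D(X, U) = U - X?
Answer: -151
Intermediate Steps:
(l + m(1, 9))*D(0, -1) = (142 + 9)*(-1 - 1*0) = 151*(-1 + 0) = 151*(-1) = -151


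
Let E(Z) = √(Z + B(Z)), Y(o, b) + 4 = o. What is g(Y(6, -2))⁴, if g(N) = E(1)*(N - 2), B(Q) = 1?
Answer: 0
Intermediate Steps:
Y(o, b) = -4 + o
E(Z) = √(1 + Z) (E(Z) = √(Z + 1) = √(1 + Z))
g(N) = √2*(-2 + N) (g(N) = √(1 + 1)*(N - 2) = √2*(-2 + N))
g(Y(6, -2))⁴ = (√2*(-2 + (-4 + 6)))⁴ = (√2*(-2 + 2))⁴ = (√2*0)⁴ = 0⁴ = 0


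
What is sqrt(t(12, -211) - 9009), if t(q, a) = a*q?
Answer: I*sqrt(11541) ≈ 107.43*I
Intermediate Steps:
sqrt(t(12, -211) - 9009) = sqrt(-211*12 - 9009) = sqrt(-2532 - 9009) = sqrt(-11541) = I*sqrt(11541)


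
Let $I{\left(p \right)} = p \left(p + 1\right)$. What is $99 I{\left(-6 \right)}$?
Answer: $2970$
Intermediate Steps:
$I{\left(p \right)} = p \left(1 + p\right)$
$99 I{\left(-6 \right)} = 99 \left(- 6 \left(1 - 6\right)\right) = 99 \left(\left(-6\right) \left(-5\right)\right) = 99 \cdot 30 = 2970$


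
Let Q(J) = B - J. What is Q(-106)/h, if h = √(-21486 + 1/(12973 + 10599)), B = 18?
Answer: -248*I*√2984615870963/506467991 ≈ -0.84595*I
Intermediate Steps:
Q(J) = 18 - J
h = I*√2984615870963/11786 (h = √(-21486 + 1/23572) = √(-506467991/23572) = I*√2984615870963/11786 ≈ 146.58*I)
Q(-106)/h = (18 - 1*(-106))/((I*√2984615870963/11786)) = (18 + 106)*(-2*I*√2984615870963/506467991) = 124*(-2*I*√2984615870963/506467991) = -248*I*√2984615870963/506467991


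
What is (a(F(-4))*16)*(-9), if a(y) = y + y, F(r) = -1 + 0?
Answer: 288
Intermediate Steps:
F(r) = -1
a(y) = 2*y
(a(F(-4))*16)*(-9) = ((2*(-1))*16)*(-9) = -2*16*(-9) = -32*(-9) = 288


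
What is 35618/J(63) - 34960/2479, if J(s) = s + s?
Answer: 41946031/156177 ≈ 268.58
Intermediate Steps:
J(s) = 2*s
35618/J(63) - 34960/2479 = 35618/((2*63)) - 34960/2479 = 35618/126 - 34960*1/2479 = 35618*(1/126) - 34960/2479 = 17809/63 - 34960/2479 = 41946031/156177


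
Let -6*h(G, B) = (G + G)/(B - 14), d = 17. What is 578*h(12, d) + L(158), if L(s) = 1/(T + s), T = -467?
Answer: -79379/103 ≈ -770.67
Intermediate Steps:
h(G, B) = -G/(3*(-14 + B)) (h(G, B) = -(G + G)/(6*(B - 14)) = -2*G/(6*(-14 + B)) = -G/(3*(-14 + B)))
L(s) = 1/(-467 + s)
578*h(12, d) + L(158) = 578*(-1*12/(-42 + 3*17)) + 1/(-467 + 158) = 578*(-1*12/(-42 + 51)) + 1/(-309) = 578*(-1*12/9) - 1/309 = 578*(-1*12*1/9) - 1/309 = 578*(-4/3) - 1/309 = -2312/3 - 1/309 = -79379/103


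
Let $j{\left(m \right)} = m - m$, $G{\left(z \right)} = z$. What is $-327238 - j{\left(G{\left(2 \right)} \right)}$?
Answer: $-327238$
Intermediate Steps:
$j{\left(m \right)} = 0$
$-327238 - j{\left(G{\left(2 \right)} \right)} = -327238 - 0 = -327238 + 0 = -327238$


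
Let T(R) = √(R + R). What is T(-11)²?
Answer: -22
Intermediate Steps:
T(R) = √2*√R (T(R) = √(2*R) = √2*√R)
T(-11)² = (√2*√(-11))² = (√2*(I*√11))² = (I*√22)² = -22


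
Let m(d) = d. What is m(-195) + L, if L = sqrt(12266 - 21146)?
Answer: -195 + 4*I*sqrt(555) ≈ -195.0 + 94.234*I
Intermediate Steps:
L = 4*I*sqrt(555) (L = sqrt(-8880) = 4*I*sqrt(555) ≈ 94.234*I)
m(-195) + L = -195 + 4*I*sqrt(555)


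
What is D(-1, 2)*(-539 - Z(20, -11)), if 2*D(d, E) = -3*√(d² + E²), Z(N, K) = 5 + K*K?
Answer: 1995*√5/2 ≈ 2230.5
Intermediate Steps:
Z(N, K) = 5 + K²
D(d, E) = -3*√(E² + d²)/2 (D(d, E) = (-3*√(d² + E²))/2 = (-3*√(E² + d²))/2 = -3*√(E² + d²)/2)
D(-1, 2)*(-539 - Z(20, -11)) = (-3*√(2² + (-1)²)/2)*(-539 - (5 + (-11)²)) = (-3*√(4 + 1)/2)*(-539 - (5 + 121)) = (-3*√5/2)*(-539 - 1*126) = (-3*√5/2)*(-539 - 126) = -3*√5/2*(-665) = 1995*√5/2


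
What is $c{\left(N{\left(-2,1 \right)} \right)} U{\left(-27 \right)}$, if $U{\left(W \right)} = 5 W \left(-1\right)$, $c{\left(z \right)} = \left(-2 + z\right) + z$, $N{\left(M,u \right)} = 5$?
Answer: $1080$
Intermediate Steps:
$c{\left(z \right)} = -2 + 2 z$
$U{\left(W \right)} = - 5 W$
$c{\left(N{\left(-2,1 \right)} \right)} U{\left(-27 \right)} = \left(-2 + 2 \cdot 5\right) \left(\left(-5\right) \left(-27\right)\right) = \left(-2 + 10\right) 135 = 8 \cdot 135 = 1080$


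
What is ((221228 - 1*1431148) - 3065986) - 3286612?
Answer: -7562518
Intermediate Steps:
((221228 - 1*1431148) - 3065986) - 3286612 = ((221228 - 1431148) - 3065986) - 3286612 = (-1209920 - 3065986) - 3286612 = -4275906 - 3286612 = -7562518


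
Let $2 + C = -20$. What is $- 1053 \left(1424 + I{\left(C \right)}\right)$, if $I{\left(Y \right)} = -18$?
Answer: $-1480518$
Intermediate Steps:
$C = -22$ ($C = -2 - 20 = -22$)
$- 1053 \left(1424 + I{\left(C \right)}\right) = - 1053 \left(1424 - 18\right) = \left(-1053\right) 1406 = -1480518$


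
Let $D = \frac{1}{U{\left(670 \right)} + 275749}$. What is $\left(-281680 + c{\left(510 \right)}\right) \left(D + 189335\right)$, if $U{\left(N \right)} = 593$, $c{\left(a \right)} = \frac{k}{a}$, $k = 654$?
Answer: $- \frac{417570208444256187}{7829690} \approx -5.3332 \cdot 10^{10}$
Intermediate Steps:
$c{\left(a \right)} = \frac{654}{a}$
$D = \frac{1}{276342}$ ($D = \frac{1}{593 + 275749} = \frac{1}{276342} \approx 3.6187 \cdot 10^{-6}$)
$\left(-281680 + c{\left(510 \right)}\right) \left(D + 189335\right) = \left(-281680 + \frac{654}{510}\right) \left(\frac{1}{276342} + 189335\right) = \left(-281680 + 654 \cdot \frac{1}{510}\right) \frac{52321212571}{276342} = \left(-281680 + \frac{109}{85}\right) \frac{52321212571}{276342} = \left(- \frac{23942691}{85}\right) \frac{52321212571}{276342} = - \frac{417570208444256187}{7829690}$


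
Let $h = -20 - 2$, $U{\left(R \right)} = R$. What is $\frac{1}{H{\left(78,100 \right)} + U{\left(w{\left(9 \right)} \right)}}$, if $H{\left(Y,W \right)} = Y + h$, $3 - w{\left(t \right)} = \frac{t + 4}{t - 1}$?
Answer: $\frac{8}{459} \approx 0.017429$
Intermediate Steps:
$w{\left(t \right)} = 3 - \frac{4 + t}{-1 + t}$ ($w{\left(t \right)} = 3 - \frac{t + 4}{t - 1} = 3 - \frac{4 + t}{-1 + t}$)
$h = -22$
$H{\left(Y,W \right)} = -22 + Y$ ($H{\left(Y,W \right)} = Y - 22 = -22 + Y$)
$\frac{1}{H{\left(78,100 \right)} + U{\left(w{\left(9 \right)} \right)}} = \frac{1}{\left(-22 + 78\right) + \frac{-7 + 2 \cdot 9}{-1 + 9}} = \frac{1}{56 + \frac{-7 + 18}{8}} = \frac{1}{56 + \frac{1}{8} \cdot 11} = \frac{1}{56 + \frac{11}{8}} = \frac{1}{\frac{459}{8}} = \frac{8}{459}$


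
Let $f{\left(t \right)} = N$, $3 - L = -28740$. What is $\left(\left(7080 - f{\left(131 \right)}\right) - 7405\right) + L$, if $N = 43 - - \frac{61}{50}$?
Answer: $\frac{1418689}{50} \approx 28374.0$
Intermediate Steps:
$L = 28743$ ($L = 3 - -28740 = 3 + 28740 = 28743$)
$N = \frac{2211}{50}$ ($N = 43 - \left(-61\right) \frac{1}{50} = 43 - - \frac{61}{50} = 43 + \frac{61}{50} = \frac{2211}{50} \approx 44.22$)
$f{\left(t \right)} = \frac{2211}{50}$
$\left(\left(7080 - f{\left(131 \right)}\right) - 7405\right) + L = \left(\left(7080 - \frac{2211}{50}\right) - 7405\right) + 28743 = \left(\frac{351789}{50} - 7405\right) + 28743 = - \frac{18461}{50} + 28743 = \frac{1418689}{50}$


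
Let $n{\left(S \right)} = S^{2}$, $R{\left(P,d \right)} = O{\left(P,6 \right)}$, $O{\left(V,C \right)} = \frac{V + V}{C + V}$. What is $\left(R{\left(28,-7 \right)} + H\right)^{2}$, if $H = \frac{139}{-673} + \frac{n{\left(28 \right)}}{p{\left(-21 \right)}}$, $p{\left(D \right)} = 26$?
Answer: $\frac{22081775765625}{22121505289} \approx 998.2$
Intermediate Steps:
$O{\left(V,C \right)} = \frac{2 V}{C + V}$
$R{\left(P,d \right)} = \frac{2 P}{6 + P}$
$H = \frac{262009}{8749}$ ($H = \frac{139}{-673} + \frac{28^{2}}{26} = 139 \left(- \frac{1}{673}\right) + 784 \cdot \frac{1}{26} = - \frac{139}{673} + \frac{392}{13} = \frac{262009}{8749} \approx 29.947$)
$\left(R{\left(28,-7 \right)} + H\right)^{2} = \left(2 \cdot 28 \frac{1}{6 + 28} + \frac{262009}{8749}\right)^{2} = \left(2 \cdot 28 \cdot \frac{1}{34} + \frac{262009}{8749}\right)^{2} = \left(\frac{28}{17} + \frac{262009}{8749}\right)^{2} = \left(\frac{4699125}{148733}\right)^{2} = \frac{22081775765625}{22121505289}$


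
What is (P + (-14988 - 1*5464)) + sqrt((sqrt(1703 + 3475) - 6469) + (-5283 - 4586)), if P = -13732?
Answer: -34184 + I*sqrt(16338 - sqrt(5178)) ≈ -34184.0 + 127.54*I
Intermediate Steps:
(P + (-14988 - 1*5464)) + sqrt((sqrt(1703 + 3475) - 6469) + (-5283 - 4586)) = (-13732 + (-14988 - 1*5464)) + sqrt((sqrt(1703 + 3475) - 6469) + (-5283 - 4586)) = (-13732 + (-14988 - 5464)) + sqrt((sqrt(5178) - 6469) - 9869) = (-13732 - 20452) + sqrt((-6469 + sqrt(5178)) - 9869) = -34184 + sqrt(-16338 + sqrt(5178))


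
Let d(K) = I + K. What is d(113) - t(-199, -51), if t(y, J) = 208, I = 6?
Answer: -89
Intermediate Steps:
d(K) = 6 + K
d(113) - t(-199, -51) = (6 + 113) - 1*208 = 119 - 208 = -89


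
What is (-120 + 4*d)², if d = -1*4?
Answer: 18496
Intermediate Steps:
d = -4
(-120 + 4*d)² = (-120 + 4*(-4))² = (-120 - 16)² = (-136)² = 18496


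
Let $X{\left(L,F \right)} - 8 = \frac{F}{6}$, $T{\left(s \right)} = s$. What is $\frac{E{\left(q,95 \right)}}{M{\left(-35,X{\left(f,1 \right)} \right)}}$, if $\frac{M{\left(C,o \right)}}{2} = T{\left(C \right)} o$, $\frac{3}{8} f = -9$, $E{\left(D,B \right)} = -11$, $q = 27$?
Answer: $\frac{33}{1715} \approx 0.019242$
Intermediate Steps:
$f = -24$ ($f = \frac{8}{3} \left(-9\right) = -24$)
$X{\left(L,F \right)} = 8 + \frac{F}{6}$
$M{\left(C,o \right)} = 2 C o$
$\frac{E{\left(q,95 \right)}}{M{\left(-35,X{\left(f,1 \right)} \right)}} = - \frac{11}{2 \left(-35\right) \left(8 + \frac{1}{6} \cdot 1\right)} = - \frac{11}{2 \left(-35\right) \left(8 + \frac{1}{6}\right)} = - \frac{11}{2 \left(-35\right) \frac{49}{6}} = - \frac{11}{- \frac{1715}{3}} = \left(-11\right) \left(- \frac{3}{1715}\right) = \frac{33}{1715}$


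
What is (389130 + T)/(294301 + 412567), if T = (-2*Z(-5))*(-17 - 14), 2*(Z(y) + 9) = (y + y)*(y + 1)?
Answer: 97453/176717 ≈ 0.55146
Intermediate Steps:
Z(y) = -9 + y*(1 + y) (Z(y) = -9 + ((y + y)*(y + 1))/2 = -9 + ((2*y)*(1 + y))/2 = -9 + (2*y*(1 + y))/2 = -9 + y*(1 + y))
T = 682 (T = (-2*(-9 - 5 + (-5)**2))*(-17 - 14) = -2*(-9 - 5 + 25)*(-31) = -2*11*(-31) = -22*(-31) = 682)
(389130 + T)/(294301 + 412567) = (389130 + 682)/(294301 + 412567) = 389812/706868 = 389812*(1/706868) = 97453/176717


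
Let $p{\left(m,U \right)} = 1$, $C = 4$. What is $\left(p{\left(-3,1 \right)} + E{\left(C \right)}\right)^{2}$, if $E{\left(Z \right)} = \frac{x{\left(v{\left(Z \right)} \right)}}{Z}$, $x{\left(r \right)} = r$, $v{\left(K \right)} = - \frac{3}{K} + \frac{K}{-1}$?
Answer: $\frac{9}{256} \approx 0.035156$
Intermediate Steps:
$v{\left(K \right)} = - K - \frac{3}{K}$ ($v{\left(K \right)} = - \frac{3}{K} + K \left(-1\right) = - \frac{3}{K} - K = - K - \frac{3}{K}$)
$E{\left(Z \right)} = \frac{- Z - \frac{3}{Z}}{Z}$
$\left(p{\left(-3,1 \right)} + E{\left(C \right)}\right)^{2} = \left(1 - \left(1 + \frac{3}{16}\right)\right)^{2} = \left(1 - \frac{19}{16}\right)^{2} = \left(- \frac{3}{16}\right)^{2} = \frac{9}{256}$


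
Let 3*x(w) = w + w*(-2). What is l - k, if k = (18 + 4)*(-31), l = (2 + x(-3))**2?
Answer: 691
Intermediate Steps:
x(w) = -w/3 (x(w) = (w + w*(-2))/3 = (w - 2*w)/3 = (-w)/3 = -w/3)
l = 9 (l = (2 - 1/3*(-3))**2 = (2 + 1)**2 = 3**2 = 9)
k = -682 (k = 22*(-31) = -682)
l - k = 9 - 1*(-682) = 9 + 682 = 691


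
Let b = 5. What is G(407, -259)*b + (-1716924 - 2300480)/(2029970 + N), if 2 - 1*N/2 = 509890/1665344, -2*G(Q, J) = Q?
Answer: -1723227465472653/1690302000638 ≈ -1019.5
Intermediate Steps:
G(Q, J) = -Q/2
N = 1410399/416336 (N = 4 - 1019780/1665344 = 4 - 2*254945/832672 = 4 - 254945/416336 = 1410399/416336 ≈ 3.3876)
G(407, -259)*b + (-1716924 - 2300480)/(2029970 + N) = -1/2*407*5 + (-1716924 - 2300480)/(2029970 + 1410399/416336) = -407/2*5 - 4017404/845151000319/416336 = -2035/2 - 4017404*416336/845151000319 = -2035/2 - 1672589911744/845151000319 = -1723227465472653/1690302000638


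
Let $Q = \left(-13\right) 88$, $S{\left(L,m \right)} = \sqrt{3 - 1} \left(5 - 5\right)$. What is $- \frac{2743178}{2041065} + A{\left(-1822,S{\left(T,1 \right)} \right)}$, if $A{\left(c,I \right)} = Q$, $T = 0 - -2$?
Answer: $- \frac{2337721538}{2041065} \approx -1145.3$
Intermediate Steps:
$T = 2$ ($T = 0 + 2 = 2$)
$S{\left(L,m \right)} = 0$ ($S{\left(L,m \right)} = \sqrt{2} \cdot 0 = 0$)
$Q = -1144$
$A{\left(c,I \right)} = -1144$
$- \frac{2743178}{2041065} + A{\left(-1822,S{\left(T,1 \right)} \right)} = - \frac{2743178}{2041065} - 1144 = - \frac{2337721538}{2041065}$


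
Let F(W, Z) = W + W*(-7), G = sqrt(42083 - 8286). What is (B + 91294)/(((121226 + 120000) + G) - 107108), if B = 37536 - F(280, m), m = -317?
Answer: 17503740180/17987604127 - 130510*sqrt(33797)/17987604127 ≈ 0.97177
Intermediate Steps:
G = sqrt(33797) ≈ 183.84
F(W, Z) = -6*W (F(W, Z) = W - 7*W = -6*W)
B = 39216 (B = 37536 - (-6)*280 = 37536 - 1*(-1680) = 37536 + 1680 = 39216)
(B + 91294)/(((121226 + 120000) + G) - 107108) = (39216 + 91294)/(((121226 + 120000) + sqrt(33797)) - 107108) = 130510/((241226 + sqrt(33797)) - 107108) = 130510/(134118 + sqrt(33797))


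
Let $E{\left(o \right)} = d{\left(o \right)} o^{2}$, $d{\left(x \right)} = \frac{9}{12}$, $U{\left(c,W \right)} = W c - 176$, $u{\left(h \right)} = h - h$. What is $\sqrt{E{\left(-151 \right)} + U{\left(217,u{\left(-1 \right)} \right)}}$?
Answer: $\frac{\sqrt{67699}}{2} \approx 130.1$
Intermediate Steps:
$u{\left(h \right)} = 0$
$U{\left(c,W \right)} = -176 + W c$
$d{\left(x \right)} = \frac{3}{4}$ ($d{\left(x \right)} = 9 \cdot \frac{1}{12} = \frac{3}{4}$)
$E{\left(o \right)} = \frac{3 o^{2}}{4}$
$\sqrt{E{\left(-151 \right)} + U{\left(217,u{\left(-1 \right)} \right)}} = \sqrt{\frac{3 \left(-151\right)^{2}}{4} + \left(-176 + 0 \cdot 217\right)} = \sqrt{\frac{3}{4} \cdot 22801 + \left(-176 + 0\right)} = \sqrt{\frac{68403}{4} - 176} = \sqrt{\frac{67699}{4}} = \frac{\sqrt{67699}}{2}$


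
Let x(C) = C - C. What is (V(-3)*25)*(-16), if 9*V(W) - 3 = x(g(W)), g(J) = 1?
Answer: -400/3 ≈ -133.33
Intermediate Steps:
x(C) = 0
V(W) = ⅓ (V(W) = ⅓ + (⅑)*0 = ⅓ + 0 = ⅓)
(V(-3)*25)*(-16) = ((⅓)*25)*(-16) = (25/3)*(-16) = -400/3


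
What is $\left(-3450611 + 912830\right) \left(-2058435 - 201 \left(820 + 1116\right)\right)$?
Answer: $6211399179951$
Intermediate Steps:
$\left(-3450611 + 912830\right) \left(-2058435 - 201 \left(820 + 1116\right)\right) = - 2537781 \left(-2058435 - 389136\right) = \left(-2537781\right) \left(-2447571\right) = 6211399179951$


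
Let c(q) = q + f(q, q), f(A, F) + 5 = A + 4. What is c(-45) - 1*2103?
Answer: -2194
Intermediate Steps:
f(A, F) = -1 + A (f(A, F) = -5 + (A + 4) = -5 + (4 + A) = -1 + A)
c(q) = -1 + 2*q (c(q) = q + (-1 + q) = -1 + 2*q)
c(-45) - 1*2103 = (-1 + 2*(-45)) - 1*2103 = (-1 - 90) - 2103 = -91 - 2103 = -2194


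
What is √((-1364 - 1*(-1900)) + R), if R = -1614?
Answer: 7*I*√22 ≈ 32.833*I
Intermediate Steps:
√((-1364 - 1*(-1900)) + R) = √((-1364 - 1*(-1900)) - 1614) = √((-1364 + 1900) - 1614) = √(536 - 1614) = √(-1078) = 7*I*√22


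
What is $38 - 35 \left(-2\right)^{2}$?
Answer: $-102$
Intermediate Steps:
$38 - 35 \left(-2\right)^{2} = 38 - 140 = -102$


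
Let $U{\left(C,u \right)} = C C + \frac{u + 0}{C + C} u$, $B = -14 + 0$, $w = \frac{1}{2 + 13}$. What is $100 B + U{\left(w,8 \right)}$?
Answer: $- \frac{206999}{225} \approx -920.0$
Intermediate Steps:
$w = \frac{1}{15} \approx 0.066667$
$B = -14$
$U{\left(C,u \right)} = C^{2} + \frac{u^{2}}{2 C}$ ($U{\left(C,u \right)} = C^{2} + \frac{u}{2 C} u = C^{2} + \frac{u^{2}}{2 C}$)
$100 B + U{\left(w,8 \right)} = 100 \left(-14\right) + \frac{1}{\frac{1}{15}} \left(\left(\frac{1}{15}\right)^{3} + \frac{8^{2}}{2}\right) = -1400 + 15 \left(\frac{1}{3375} + \frac{1}{2} \cdot 64\right) = -1400 + 15 \left(\frac{1}{3375} + 32\right) = -1400 + 15 \cdot \frac{108001}{3375} = -1400 + \frac{108001}{225} = - \frac{206999}{225}$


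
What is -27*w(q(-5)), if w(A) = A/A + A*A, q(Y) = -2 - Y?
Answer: -270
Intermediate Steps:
w(A) = 1 + A²
-27*w(q(-5)) = -27*(1 + (-2 - 1*(-5))²) = -27*(1 + (-2 + 5)²) = -27*(1 + 3²) = -27*(1 + 9) = -27*10 = -270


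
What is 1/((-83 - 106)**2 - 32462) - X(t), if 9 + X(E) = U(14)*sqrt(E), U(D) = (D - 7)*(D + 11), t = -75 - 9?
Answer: 29332/3259 - 350*I*sqrt(21) ≈ 9.0003 - 1603.9*I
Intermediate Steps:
t = -84
U(D) = (-7 + D)*(11 + D)
X(E) = -9 + 175*sqrt(E) (X(E) = -9 + (-77 + 14**2 + 4*14)*sqrt(E) = -9 + (-77 + 196 + 56)*sqrt(E) = -9 + 175*sqrt(E))
1/((-83 - 106)**2 - 32462) - X(t) = 1/((-83 - 106)**2 - 32462) - (-9 + 175*sqrt(-84)) = 1/((-189)**2 - 32462) - (-9 + 175*(2*I*sqrt(21))) = 1/(35721 - 32462) - (-9 + 350*I*sqrt(21)) = 1/3259 + (9 - 350*I*sqrt(21)) = 29332/3259 - 350*I*sqrt(21)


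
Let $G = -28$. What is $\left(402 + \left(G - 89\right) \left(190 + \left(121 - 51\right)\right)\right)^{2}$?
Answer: $901080324$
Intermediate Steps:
$\left(402 + \left(G - 89\right) \left(190 + \left(121 - 51\right)\right)\right)^{2} = \left(402 + \left(-28 - 89\right) \left(190 + \left(121 - 51\right)\right)\right)^{2} = \left(402 - 117 \left(190 + \left(121 - 51\right)\right)\right)^{2} = \left(402 - 117 \left(190 + 70\right)\right)^{2} = \left(402 - 30420\right)^{2} = \left(-30018\right)^{2} = 901080324$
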